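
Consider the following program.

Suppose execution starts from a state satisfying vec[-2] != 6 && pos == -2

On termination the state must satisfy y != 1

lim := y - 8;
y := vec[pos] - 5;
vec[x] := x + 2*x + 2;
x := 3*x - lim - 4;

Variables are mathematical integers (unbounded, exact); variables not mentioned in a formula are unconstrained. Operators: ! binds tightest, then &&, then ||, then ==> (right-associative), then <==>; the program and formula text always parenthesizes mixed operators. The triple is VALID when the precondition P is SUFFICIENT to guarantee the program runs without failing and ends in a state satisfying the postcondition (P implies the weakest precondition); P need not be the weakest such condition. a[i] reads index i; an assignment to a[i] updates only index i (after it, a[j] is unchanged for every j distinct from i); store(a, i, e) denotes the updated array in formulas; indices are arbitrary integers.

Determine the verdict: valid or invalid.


Working backward. After the program, y != 1 must hold.
Before x := 3*x - lim - 4: y != 1
Before vec[x] := x + 2*x + 2: y != 1
Before y := vec[pos] - 5: vec[pos] != 6
Before lim := y - 8: vec[pos] != 6
The weakest precondition is vec[pos] != 6.
Check whether vec[-2] != 6 && pos == -2 implies it.
Every state satisfying the precondition satisfies the weakest precondition: the implication holds.
Answer: valid


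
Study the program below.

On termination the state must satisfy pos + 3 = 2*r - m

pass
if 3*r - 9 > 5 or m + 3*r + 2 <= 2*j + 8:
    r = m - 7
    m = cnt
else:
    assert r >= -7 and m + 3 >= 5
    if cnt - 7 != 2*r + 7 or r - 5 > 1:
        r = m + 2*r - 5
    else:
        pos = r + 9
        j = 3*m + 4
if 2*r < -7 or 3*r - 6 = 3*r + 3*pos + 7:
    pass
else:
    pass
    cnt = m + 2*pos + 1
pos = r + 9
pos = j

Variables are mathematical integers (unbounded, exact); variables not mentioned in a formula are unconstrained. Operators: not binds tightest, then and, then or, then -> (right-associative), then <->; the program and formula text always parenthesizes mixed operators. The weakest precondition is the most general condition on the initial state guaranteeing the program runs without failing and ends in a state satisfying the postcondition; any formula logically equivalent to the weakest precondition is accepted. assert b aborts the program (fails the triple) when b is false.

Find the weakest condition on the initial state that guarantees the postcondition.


Working backward. After the program, the postcondition pos + 3 = 2*r - m must hold; in canonical form it is m + pos = 2*r - 3.
Before pos := j: j + m = 2*r - 3
Before pos := r + 9: j + m = 2*r - 3
Then branch requires j + m = 2*r - 3; else branch requires j + m = 2*r - 3.
Before the if: ((2*r < -7 or 3*pos = -13) -> j + m = 2*r - 3) and ((not (2*r < -7 or 3*pos = -13)) -> j + m = 2*r - 3)
Then branch requires ((2*m < 7 or 3*pos = -13) -> cnt + j = 2*m - 17) and ((not (2*m < 7 or 3*pos = -13)) -> cnt + j = 2*m - 17); else branch requires r >= -7 and m >= 2 and ((cnt != 2*r + 14 or r > 6) -> (((2*m + 4*r < 3 or 3*pos = -13) -> j = m + 4*r - 13) and ((not (2*m + 4*r < 3 or 3*pos = -13)) -> j = m + 4*r - 13))) and ((not (cnt != 2*r + 14 or r > 6)) -> (((2*r < -7 or 3*r = -40) -> 4*m = 2*r - 7) and ((not (2*r < -7 or 3*r = -40)) -> 4*m = 2*r - 7))).
Before the if: ((3*r > 14 or m + 3*r <= 2*j + 6) -> (((2*m < 7 or 3*pos = -13) -> cnt + j = 2*m - 17) and ((not (2*m < 7 or 3*pos = -13)) -> cnt + j = 2*m - 17))) and ((not (3*r > 14 or m + 3*r <= 2*j + 6)) -> (r >= -7 and m >= 2 and ((cnt != 2*r + 14 or r > 6) -> (((2*m + 4*r < 3 or 3*pos = -13) -> j = m + 4*r - 13) and ((not (2*m + 4*r < 3 or 3*pos = -13)) -> j = m + 4*r - 13))) and ((not (cnt != 2*r + 14 or r > 6)) -> (((2*r < -7 or 3*r = -40) -> 4*m = 2*r - 7) and ((not (2*r < -7 or 3*r = -40)) -> 4*m = 2*r - 7)))))
Before skip: ((3*r > 14 or m + 3*r <= 2*j + 6) -> (((2*m < 7 or 3*pos = -13) -> cnt + j = 2*m - 17) and ((not (2*m < 7 or 3*pos = -13)) -> cnt + j = 2*m - 17))) and ((not (3*r > 14 or m + 3*r <= 2*j + 6)) -> (r >= -7 and m >= 2 and ((cnt != 2*r + 14 or r > 6) -> (((2*m + 4*r < 3 or 3*pos = -13) -> j = m + 4*r - 13) and ((not (2*m + 4*r < 3 or 3*pos = -13)) -> j = m + 4*r - 13))) and ((not (cnt != 2*r + 14 or r > 6)) -> (((2*r < -7 or 3*r = -40) -> 4*m = 2*r - 7) and ((not (2*r < -7 or 3*r = -40)) -> 4*m = 2*r - 7)))))
Answer: WP = ((3*r > 14 or m + 3*r <= 2*j + 6) -> (((2*m < 7 or 3*pos = -13) -> cnt + j = 2*m - 17) and ((not (2*m < 7 or 3*pos = -13)) -> cnt + j = 2*m - 17))) and ((not (3*r > 14 or m + 3*r <= 2*j + 6)) -> (r >= -7 and m >= 2 and ((cnt != 2*r + 14 or r > 6) -> (((2*m + 4*r < 3 or 3*pos = -13) -> j = m + 4*r - 13) and ((not (2*m + 4*r < 3 or 3*pos = -13)) -> j = m + 4*r - 13))) and ((not (cnt != 2*r + 14 or r > 6)) -> (((2*r < -7 or 3*r = -40) -> 4*m = 2*r - 7) and ((not (2*r < -7 or 3*r = -40)) -> 4*m = 2*r - 7)))))


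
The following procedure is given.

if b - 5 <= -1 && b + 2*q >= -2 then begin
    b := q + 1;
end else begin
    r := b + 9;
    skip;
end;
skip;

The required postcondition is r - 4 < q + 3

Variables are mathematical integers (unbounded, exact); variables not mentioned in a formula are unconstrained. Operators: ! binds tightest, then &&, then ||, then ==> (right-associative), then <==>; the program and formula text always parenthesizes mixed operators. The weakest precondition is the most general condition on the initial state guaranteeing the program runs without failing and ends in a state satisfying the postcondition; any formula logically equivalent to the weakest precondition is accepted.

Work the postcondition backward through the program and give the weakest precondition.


Working backward. After the program, the postcondition r - 4 < q + 3 must hold; in canonical form it is r < q + 7.
Before skip: r < q + 7
Then branch requires r < q + 7; else branch requires b < q - 2.
Before the if: ((b <= 4 && b + 2*q >= -2) ==> r < q + 7) && ((!(b <= 4 && b + 2*q >= -2)) ==> b < q - 2)
Answer: WP = ((b <= 4 && b + 2*q >= -2) ==> r < q + 7) && ((!(b <= 4 && b + 2*q >= -2)) ==> b < q - 2)


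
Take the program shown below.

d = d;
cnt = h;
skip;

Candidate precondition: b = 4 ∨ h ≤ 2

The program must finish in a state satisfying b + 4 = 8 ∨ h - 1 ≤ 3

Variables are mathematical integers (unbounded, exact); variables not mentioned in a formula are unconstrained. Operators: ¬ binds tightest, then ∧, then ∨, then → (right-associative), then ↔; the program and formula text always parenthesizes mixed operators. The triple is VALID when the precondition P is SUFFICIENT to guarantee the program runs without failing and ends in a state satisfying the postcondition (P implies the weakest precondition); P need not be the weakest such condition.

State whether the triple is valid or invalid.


Working backward. After the program, the postcondition b + 4 = 8 ∨ h - 1 ≤ 3 must hold; in canonical form it is b = 4 ∨ h ≤ 4.
Before skip: b = 4 ∨ h ≤ 4
Before cnt := h: b = 4 ∨ h ≤ 4
Before d := d: b = 4 ∨ h ≤ 4
The weakest precondition is b = 4 ∨ h ≤ 4.
Check whether b = 4 ∨ h ≤ 2 implies it.
Every state satisfying the precondition satisfies the weakest precondition: the implication holds.
Answer: valid


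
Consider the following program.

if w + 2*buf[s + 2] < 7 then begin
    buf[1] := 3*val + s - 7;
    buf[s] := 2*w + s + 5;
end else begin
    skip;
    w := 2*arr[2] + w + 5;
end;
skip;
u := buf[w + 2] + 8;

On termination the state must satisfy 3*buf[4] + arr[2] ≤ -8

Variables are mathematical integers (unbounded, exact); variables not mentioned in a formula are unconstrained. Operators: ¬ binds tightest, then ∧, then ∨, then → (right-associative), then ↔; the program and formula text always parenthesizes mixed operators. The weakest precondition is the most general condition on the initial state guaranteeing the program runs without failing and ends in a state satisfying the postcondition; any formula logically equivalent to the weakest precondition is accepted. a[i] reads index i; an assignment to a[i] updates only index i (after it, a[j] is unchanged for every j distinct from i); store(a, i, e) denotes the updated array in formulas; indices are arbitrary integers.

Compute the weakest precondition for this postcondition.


Working backward. After the program, the postcondition 3*buf[4] + arr[2] ≤ -8 must hold; in canonical form it is arr[2] + 3*buf[4] ≤ -8.
Before u := buf[w + 2] + 8: arr[2] + 3*buf[4] ≤ -8
Before skip: arr[2] + 3*buf[4] ≤ -8
Then branch requires arr[2] + 3*store(store(buf, 1, s + 3*val - 7), s, s + 2*w + 5)[4] ≤ -8; else branch requires arr[2] + 3*buf[4] ≤ -8.
Before the if: (2*buf[s + 2] + w < 7 → arr[2] + 3*store(store(buf, 1, s + 3*val - 7), s, s + 2*w + 5)[4] ≤ -8) ∧ ((¬(2*buf[s + 2] + w < 7)) → arr[2] + 3*buf[4] ≤ -8)
Answer: WP = (2*buf[s + 2] + w < 7 → arr[2] + 3*store(store(buf, 1, s + 3*val - 7), s, s + 2*w + 5)[4] ≤ -8) ∧ ((¬(2*buf[s + 2] + w < 7)) → arr[2] + 3*buf[4] ≤ -8)


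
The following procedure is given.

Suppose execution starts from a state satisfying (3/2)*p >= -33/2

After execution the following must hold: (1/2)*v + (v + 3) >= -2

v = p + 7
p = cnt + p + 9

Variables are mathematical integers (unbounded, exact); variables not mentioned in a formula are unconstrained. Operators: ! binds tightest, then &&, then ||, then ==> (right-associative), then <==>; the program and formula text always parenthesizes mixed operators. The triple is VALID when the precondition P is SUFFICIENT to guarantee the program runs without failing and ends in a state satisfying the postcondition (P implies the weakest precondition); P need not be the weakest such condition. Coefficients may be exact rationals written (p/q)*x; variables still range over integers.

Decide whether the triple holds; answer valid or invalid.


Working backward. After the program, the postcondition (1/2)*v + (v + 3) >= -2 must hold; in canonical form it is (3/2)*v >= -5.
Before p := cnt + p + 9: (3/2)*v >= -5
Before v := p + 7: (3/2)*p >= -31/2
The weakest precondition is (3/2)*p >= -31/2.
Check whether (3/2)*p >= -33/2 implies it.
Countermodel: at the initial state p = -11, the precondition holds but the weakest precondition fails.
Answer: invalid


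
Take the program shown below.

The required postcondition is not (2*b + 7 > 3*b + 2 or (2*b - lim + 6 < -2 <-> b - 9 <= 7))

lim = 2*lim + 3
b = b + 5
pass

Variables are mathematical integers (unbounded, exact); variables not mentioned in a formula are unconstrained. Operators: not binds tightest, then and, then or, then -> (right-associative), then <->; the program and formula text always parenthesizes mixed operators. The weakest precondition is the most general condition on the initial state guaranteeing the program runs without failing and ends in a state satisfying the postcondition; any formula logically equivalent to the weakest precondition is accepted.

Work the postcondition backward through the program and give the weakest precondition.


Working backward. After the program, the postcondition not (2*b + 7 > 3*b + 2 or (2*b - lim + 6 < -2 <-> b - 9 <= 7)) must hold; in canonical form it is not (b < 5 or (2*b < lim - 8 <-> b <= 16)).
Before skip: not (b < 5 or (2*b < lim - 8 <-> b <= 16))
Before b := b + 5: not (b < 0 or (2*b < lim - 18 <-> b <= 11))
Before lim := 2*lim + 3: not (b < 0 or (2*b < 2*lim - 15 <-> b <= 11))
Answer: WP = not (b < 0 or (2*b < 2*lim - 15 <-> b <= 11))


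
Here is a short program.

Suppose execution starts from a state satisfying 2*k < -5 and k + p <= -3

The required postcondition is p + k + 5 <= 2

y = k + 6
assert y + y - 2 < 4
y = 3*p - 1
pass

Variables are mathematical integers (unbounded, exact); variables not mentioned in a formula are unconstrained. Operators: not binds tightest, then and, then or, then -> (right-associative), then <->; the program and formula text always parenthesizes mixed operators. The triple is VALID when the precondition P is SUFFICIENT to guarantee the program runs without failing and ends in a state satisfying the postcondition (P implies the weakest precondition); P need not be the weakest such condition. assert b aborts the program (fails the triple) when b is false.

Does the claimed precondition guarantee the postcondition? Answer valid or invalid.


Working backward. After the program, the postcondition p + k + 5 <= 2 must hold; in canonical form it is k + p <= -3.
Before skip: k + p <= -3
Before y := 3*p - 1: k + p <= -3
Before assert y + y - 2 < 4: 2*y < 6 and k + p <= -3
Before y := k + 6: 2*k < -6 and k + p <= -3
The weakest precondition is 2*k < -6 and k + p <= -3.
Check whether 2*k < -5 and k + p <= -3 implies it.
Countermodel: at the initial state k = -3, p = 0, the precondition holds but the weakest precondition fails.
Answer: invalid


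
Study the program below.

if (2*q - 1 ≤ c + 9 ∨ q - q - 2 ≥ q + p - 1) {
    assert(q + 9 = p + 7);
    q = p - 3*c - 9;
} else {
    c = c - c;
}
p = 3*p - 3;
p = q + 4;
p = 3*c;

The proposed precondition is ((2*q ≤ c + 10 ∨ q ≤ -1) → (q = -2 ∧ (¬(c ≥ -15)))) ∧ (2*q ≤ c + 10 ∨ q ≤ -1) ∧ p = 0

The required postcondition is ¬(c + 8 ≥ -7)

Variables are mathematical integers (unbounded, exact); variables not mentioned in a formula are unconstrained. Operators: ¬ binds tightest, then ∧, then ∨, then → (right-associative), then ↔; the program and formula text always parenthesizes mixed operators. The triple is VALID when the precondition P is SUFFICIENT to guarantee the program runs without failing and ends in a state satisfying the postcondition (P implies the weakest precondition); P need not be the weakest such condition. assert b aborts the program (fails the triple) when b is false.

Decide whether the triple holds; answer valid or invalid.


Working backward. After the program, the postcondition ¬(c + 8 ≥ -7) must hold; in canonical form it is ¬(c ≥ -15).
Before p := 3*c: ¬(c ≥ -15)
Before p := q + 4: ¬(c ≥ -15)
Before p := 3*p - 3: ¬(c ≥ -15)
Then branch requires q = p - 2 ∧ (¬(c ≥ -15)); else branch requires false.
Before the if: ((2*q ≤ c + 10 ∨ p + q ≤ -1) → (q = p - 2 ∧ (¬(c ≥ -15)))) ∧ (2*q ≤ c + 10 ∨ p + q ≤ -1)
The weakest precondition is ((2*q ≤ c + 10 ∨ p + q ≤ -1) → (q = p - 2 ∧ (¬(c ≥ -15)))) ∧ (2*q ≤ c + 10 ∨ p + q ≤ -1).
Check whether ((2*q ≤ c + 10 ∨ q ≤ -1) → (q = -2 ∧ (¬(c ≥ -15)))) ∧ (2*q ≤ c + 10 ∨ q ≤ -1) ∧ p = 0 implies it.
Every state satisfying the precondition satisfies the weakest precondition: the implication holds.
Answer: valid


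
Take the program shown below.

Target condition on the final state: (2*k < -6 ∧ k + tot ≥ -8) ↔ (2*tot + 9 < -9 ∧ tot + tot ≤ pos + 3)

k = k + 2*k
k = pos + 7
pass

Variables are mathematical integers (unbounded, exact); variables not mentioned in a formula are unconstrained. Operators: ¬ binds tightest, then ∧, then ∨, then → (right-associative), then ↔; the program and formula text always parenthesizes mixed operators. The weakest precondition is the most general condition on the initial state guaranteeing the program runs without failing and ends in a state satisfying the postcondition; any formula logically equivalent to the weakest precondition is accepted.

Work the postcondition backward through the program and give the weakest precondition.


Working backward. After the program, the postcondition (2*k < -6 ∧ k + tot ≥ -8) ↔ (2*tot + 9 < -9 ∧ tot + tot ≤ pos + 3) must hold; in canonical form it is (2*k < -6 ∧ k + tot ≥ -8) ↔ (2*tot < -18 ∧ 2*tot ≤ pos + 3).
Before skip: (2*k < -6 ∧ k + tot ≥ -8) ↔ (2*tot < -18 ∧ 2*tot ≤ pos + 3)
Before k := pos + 7: (2*pos < -20 ∧ pos + tot ≥ -15) ↔ (2*tot < -18 ∧ 2*tot ≤ pos + 3)
Before k := k + 2*k: (2*pos < -20 ∧ pos + tot ≥ -15) ↔ (2*tot < -18 ∧ 2*tot ≤ pos + 3)
Answer: WP = (2*pos < -20 ∧ pos + tot ≥ -15) ↔ (2*tot < -18 ∧ 2*tot ≤ pos + 3)


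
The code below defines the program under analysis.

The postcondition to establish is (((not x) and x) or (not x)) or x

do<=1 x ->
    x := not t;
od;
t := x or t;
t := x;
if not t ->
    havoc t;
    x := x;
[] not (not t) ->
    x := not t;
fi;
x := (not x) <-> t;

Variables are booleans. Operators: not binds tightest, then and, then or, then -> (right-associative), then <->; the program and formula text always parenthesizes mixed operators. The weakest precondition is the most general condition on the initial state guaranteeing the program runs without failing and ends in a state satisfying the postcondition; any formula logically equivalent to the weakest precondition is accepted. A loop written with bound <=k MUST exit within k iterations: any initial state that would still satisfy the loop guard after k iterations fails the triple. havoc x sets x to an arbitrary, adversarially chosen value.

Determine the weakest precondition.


Working backward. After the program, the postcondition (((not x) and x) or (not x)) or x must hold; in canonical form it is true.
Before x := (not x) <-> t: true
Then branch requires true; else branch requires true.
Before the if: true
Before t := x: true
Before t := x or t: true
Before the loop (bound <=1), unroll the exhaustion recursion (WP_0 = exit-now case; WP_j = one more guarded iteration, up to j = 1):
  WP_0: not x
  WP_1: x -> t
So before the loop: x -> t
Answer: WP = x -> t


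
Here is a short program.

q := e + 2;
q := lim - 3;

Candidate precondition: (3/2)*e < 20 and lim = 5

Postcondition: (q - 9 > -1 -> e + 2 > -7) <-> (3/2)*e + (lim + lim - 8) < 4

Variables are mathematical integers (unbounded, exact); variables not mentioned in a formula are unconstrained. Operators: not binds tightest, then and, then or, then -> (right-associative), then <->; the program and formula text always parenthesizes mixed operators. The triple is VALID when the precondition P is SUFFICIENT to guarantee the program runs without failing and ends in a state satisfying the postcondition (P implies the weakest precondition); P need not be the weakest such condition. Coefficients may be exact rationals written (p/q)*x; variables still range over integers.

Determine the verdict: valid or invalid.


Working backward. After the program, the postcondition (q - 9 > -1 -> e + 2 > -7) <-> (3/2)*e + (lim + lim - 8) < 4 must hold; in canonical form it is (q > 8 -> e > -9) <-> (3/2)*e + 2*lim < 12.
Before q := lim - 3: (lim > 11 -> e > -9) <-> (3/2)*e + 2*lim < 12
Before q := e + 2: (lim > 11 -> e > -9) <-> (3/2)*e + 2*lim < 12
The weakest precondition is (lim > 11 -> e > -9) <-> (3/2)*e + 2*lim < 12.
Check whether (3/2)*e < 20 and lim = 5 implies it.
Countermodel: at the initial state e = 2, lim = 5, the precondition holds but the weakest precondition fails.
Answer: invalid


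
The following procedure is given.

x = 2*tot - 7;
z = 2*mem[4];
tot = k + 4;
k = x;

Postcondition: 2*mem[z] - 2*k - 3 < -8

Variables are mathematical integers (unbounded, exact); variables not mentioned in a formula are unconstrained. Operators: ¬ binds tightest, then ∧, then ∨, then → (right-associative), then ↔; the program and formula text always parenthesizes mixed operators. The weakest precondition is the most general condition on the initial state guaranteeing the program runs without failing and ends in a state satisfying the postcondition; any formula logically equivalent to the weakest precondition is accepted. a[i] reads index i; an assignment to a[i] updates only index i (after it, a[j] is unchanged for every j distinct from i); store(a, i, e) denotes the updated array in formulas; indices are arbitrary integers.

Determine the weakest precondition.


Working backward. After the program, the postcondition 2*mem[z] - 2*k - 3 < -8 must hold; in canonical form it is 2*mem[z] < 2*k - 5.
Before k := x: 2*mem[z] < 2*x - 5
Before tot := k + 4: 2*mem[z] < 2*x - 5
Before z := 2*mem[4]: 2*mem[2*mem[4]] < 2*x - 5
Before x := 2*tot - 7: 2*mem[2*mem[4]] < 4*tot - 19
Answer: WP = 2*mem[2*mem[4]] < 4*tot - 19


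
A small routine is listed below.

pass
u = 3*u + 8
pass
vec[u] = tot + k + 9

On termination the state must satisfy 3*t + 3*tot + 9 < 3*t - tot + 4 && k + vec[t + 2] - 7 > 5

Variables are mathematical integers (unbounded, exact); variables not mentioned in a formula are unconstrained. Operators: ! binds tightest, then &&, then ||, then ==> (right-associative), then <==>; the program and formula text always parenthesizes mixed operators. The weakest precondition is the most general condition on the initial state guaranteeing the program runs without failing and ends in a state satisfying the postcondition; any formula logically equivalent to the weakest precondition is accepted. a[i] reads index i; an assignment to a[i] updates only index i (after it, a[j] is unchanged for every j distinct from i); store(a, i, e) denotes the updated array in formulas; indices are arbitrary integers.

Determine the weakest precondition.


Working backward. After the program, the postcondition 3*t + 3*tot + 9 < 3*t - tot + 4 && k + vec[t + 2] - 7 > 5 must hold; in canonical form it is 4*tot < -5 && vec[t + 2] + k > 12.
Before vec[u] := tot + k + 9: 4*tot < -5 && store(vec, u, k + tot + 9)[t + 2] + k > 12
Before skip: 4*tot < -5 && store(vec, u, k + tot + 9)[t + 2] + k > 12
Before u := 3*u + 8: 4*tot < -5 && store(vec, 3*u + 8, k + tot + 9)[t + 2] + k > 12
Before skip: 4*tot < -5 && store(vec, 3*u + 8, k + tot + 9)[t + 2] + k > 12
Answer: WP = 4*tot < -5 && store(vec, 3*u + 8, k + tot + 9)[t + 2] + k > 12


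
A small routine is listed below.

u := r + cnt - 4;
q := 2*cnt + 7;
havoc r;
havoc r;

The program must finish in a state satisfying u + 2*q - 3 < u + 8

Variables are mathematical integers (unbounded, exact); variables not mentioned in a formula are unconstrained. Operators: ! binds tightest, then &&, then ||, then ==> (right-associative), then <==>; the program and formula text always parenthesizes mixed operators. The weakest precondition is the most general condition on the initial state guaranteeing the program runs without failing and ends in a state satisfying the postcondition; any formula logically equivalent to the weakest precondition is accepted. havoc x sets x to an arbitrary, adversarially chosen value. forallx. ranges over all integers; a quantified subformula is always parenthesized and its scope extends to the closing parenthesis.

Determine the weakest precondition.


Working backward. After the program, the postcondition u + 2*q - 3 < u + 8 must hold; in canonical form it is 2*q < 11.
Before havoc r: 2*q < 11
Before havoc r: 2*q < 11
Before q := 2*cnt + 7: 4*cnt < -3
Before u := r + cnt - 4: 4*cnt < -3
Answer: WP = 4*cnt < -3


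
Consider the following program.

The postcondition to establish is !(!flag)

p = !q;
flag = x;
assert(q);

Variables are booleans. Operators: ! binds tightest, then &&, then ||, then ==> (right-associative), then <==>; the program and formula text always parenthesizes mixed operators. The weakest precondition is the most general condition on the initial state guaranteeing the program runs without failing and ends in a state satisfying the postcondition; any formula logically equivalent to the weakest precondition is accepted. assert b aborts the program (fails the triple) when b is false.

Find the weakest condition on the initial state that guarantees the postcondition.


Working backward. After the program, the postcondition !(!flag) must hold; in canonical form it is flag.
Before assert q: q && flag
Before flag := x: q && x
Before p := !q: q && x
Answer: WP = q && x


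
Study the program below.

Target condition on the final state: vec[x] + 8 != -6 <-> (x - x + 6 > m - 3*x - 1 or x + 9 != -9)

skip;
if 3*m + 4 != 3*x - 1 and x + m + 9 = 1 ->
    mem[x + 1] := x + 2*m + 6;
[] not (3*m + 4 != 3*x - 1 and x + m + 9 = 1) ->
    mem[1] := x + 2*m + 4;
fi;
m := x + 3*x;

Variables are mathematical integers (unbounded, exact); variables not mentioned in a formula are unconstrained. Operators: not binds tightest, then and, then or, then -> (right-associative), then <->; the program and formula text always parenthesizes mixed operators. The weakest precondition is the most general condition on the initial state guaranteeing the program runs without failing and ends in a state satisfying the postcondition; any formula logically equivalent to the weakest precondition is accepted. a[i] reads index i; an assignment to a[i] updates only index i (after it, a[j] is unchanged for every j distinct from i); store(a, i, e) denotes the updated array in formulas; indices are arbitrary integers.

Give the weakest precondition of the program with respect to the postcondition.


Working backward. After the program, the postcondition vec[x] + 8 != -6 <-> (x - x + 6 > m - 3*x - 1 or x + 9 != -9) must hold; in canonical form it is vec[x] != -14 <-> (3*x > m - 7 or x != -18).
Before m := x + 3*x: vec[x] != -14 <-> (x < 7 or x != -18)
Then branch requires vec[x] != -14 <-> (x < 7 or x != -18); else branch requires vec[x] != -14 <-> (x < 7 or x != -18).
Before the if: ((3*m != 3*x - 5 and m + x = -8) -> (vec[x] != -14 <-> (x < 7 or x != -18))) and ((not (3*m != 3*x - 5 and m + x = -8)) -> (vec[x] != -14 <-> (x < 7 or x != -18)))
Before skip: ((3*m != 3*x - 5 and m + x = -8) -> (vec[x] != -14 <-> (x < 7 or x != -18))) and ((not (3*m != 3*x - 5 and m + x = -8)) -> (vec[x] != -14 <-> (x < 7 or x != -18)))
Answer: WP = ((3*m != 3*x - 5 and m + x = -8) -> (vec[x] != -14 <-> (x < 7 or x != -18))) and ((not (3*m != 3*x - 5 and m + x = -8)) -> (vec[x] != -14 <-> (x < 7 or x != -18)))


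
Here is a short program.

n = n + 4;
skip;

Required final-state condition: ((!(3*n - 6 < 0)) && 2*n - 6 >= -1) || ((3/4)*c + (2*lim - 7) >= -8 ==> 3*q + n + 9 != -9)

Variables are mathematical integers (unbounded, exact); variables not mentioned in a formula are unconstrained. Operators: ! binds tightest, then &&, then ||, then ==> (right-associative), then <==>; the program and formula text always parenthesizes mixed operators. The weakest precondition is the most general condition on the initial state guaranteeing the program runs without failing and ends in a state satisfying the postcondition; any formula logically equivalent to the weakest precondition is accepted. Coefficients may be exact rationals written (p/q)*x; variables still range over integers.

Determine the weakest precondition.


Working backward. After the program, the postcondition ((!(3*n - 6 < 0)) && 2*n - 6 >= -1) || ((3/4)*c + (2*lim - 7) >= -8 ==> 3*q + n + 9 != -9) must hold; in canonical form it is ((!(3*n < 6)) && 2*n >= 5) || ((3/4)*c + 2*lim >= -1 ==> n + 3*q != -18).
Before skip: ((!(3*n < 6)) && 2*n >= 5) || ((3/4)*c + 2*lim >= -1 ==> n + 3*q != -18)
Before n := n + 4: ((!(3*n < -6)) && 2*n >= -3) || ((3/4)*c + 2*lim >= -1 ==> n + 3*q != -22)
Answer: WP = ((!(3*n < -6)) && 2*n >= -3) || ((3/4)*c + 2*lim >= -1 ==> n + 3*q != -22)


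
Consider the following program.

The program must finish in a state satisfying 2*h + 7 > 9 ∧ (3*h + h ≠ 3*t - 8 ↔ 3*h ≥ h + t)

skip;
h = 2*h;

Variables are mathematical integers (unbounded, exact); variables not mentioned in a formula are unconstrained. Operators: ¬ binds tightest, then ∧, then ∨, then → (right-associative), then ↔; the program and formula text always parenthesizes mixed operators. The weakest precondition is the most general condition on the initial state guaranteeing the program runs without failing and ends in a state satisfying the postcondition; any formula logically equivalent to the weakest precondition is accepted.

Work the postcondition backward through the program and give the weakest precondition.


Working backward. After the program, the postcondition 2*h + 7 > 9 ∧ (3*h + h ≠ 3*t - 8 ↔ 3*h ≥ h + t) must hold; in canonical form it is 2*h > 2 ∧ (4*h ≠ 3*t - 8 ↔ 2*h ≥ t).
Before h := 2*h: 4*h > 2 ∧ (8*h ≠ 3*t - 8 ↔ 4*h ≥ t)
Before skip: 4*h > 2 ∧ (8*h ≠ 3*t - 8 ↔ 4*h ≥ t)
Answer: WP = 4*h > 2 ∧ (8*h ≠ 3*t - 8 ↔ 4*h ≥ t)


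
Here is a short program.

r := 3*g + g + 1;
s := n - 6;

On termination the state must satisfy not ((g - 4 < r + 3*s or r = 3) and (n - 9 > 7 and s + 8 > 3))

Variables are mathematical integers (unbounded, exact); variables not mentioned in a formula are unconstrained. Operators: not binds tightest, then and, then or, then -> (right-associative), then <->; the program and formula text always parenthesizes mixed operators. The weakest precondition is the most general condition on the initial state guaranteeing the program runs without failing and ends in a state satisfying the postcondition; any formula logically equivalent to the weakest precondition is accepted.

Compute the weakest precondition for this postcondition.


Working backward. After the program, the postcondition not ((g - 4 < r + 3*s or r = 3) and (n - 9 > 7 and s + 8 > 3)) must hold; in canonical form it is not ((g < r + 3*s + 4 or r = 3) and n > 16 and s > -5).
Before s := n - 6: not ((g < 3*n + r - 14 or r = 3) and n > 16 and n > 1)
Before r := 3*g + g + 1: not ((3*g + 3*n > 13 or 4*g = 2) and n > 16 and n > 1)
Answer: WP = not ((3*g + 3*n > 13 or 4*g = 2) and n > 16 and n > 1)


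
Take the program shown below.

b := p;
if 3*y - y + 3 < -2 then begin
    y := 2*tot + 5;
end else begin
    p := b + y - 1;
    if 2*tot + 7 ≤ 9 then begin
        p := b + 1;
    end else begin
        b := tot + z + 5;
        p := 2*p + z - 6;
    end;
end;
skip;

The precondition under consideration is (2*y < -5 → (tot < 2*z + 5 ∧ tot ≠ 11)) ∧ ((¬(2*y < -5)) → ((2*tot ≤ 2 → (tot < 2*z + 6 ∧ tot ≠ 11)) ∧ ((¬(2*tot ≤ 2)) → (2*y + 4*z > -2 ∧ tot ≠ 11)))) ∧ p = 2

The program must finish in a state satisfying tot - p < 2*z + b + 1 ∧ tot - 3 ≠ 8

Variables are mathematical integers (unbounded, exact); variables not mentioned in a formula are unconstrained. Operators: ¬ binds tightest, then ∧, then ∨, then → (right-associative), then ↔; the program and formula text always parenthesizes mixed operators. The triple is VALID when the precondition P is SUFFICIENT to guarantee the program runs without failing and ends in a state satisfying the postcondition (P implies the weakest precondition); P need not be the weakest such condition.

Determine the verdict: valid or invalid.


Working backward. After the program, the postcondition tot - p < 2*z + b + 1 ∧ tot - 3 ≠ 8 must hold; in canonical form it is tot < b + p + 2*z + 1 ∧ tot ≠ 11.
Before skip: tot < b + p + 2*z + 1 ∧ tot ≠ 11
Then branch requires tot < b + p + 2*z + 1 ∧ tot ≠ 11; else branch requires (2*tot ≤ 2 → (tot < 2*b + 2*z + 2 ∧ tot ≠ 11)) ∧ ((¬(2*tot ≤ 2)) → (2*b + 2*y + 4*z > 2 ∧ tot ≠ 11)).
Before the if: (2*y < -5 → (tot < b + p + 2*z + 1 ∧ tot ≠ 11)) ∧ ((¬(2*y < -5)) → ((2*tot ≤ 2 → (tot < 2*b + 2*z + 2 ∧ tot ≠ 11)) ∧ ((¬(2*tot ≤ 2)) → (2*b + 2*y + 4*z > 2 ∧ tot ≠ 11))))
Before b := p: (2*y < -5 → (tot < 2*p + 2*z + 1 ∧ tot ≠ 11)) ∧ ((¬(2*y < -5)) → ((2*tot ≤ 2 → (tot < 2*p + 2*z + 2 ∧ tot ≠ 11)) ∧ ((¬(2*tot ≤ 2)) → (2*p + 2*y + 4*z > 2 ∧ tot ≠ 11))))
The weakest precondition is (2*y < -5 → (tot < 2*p + 2*z + 1 ∧ tot ≠ 11)) ∧ ((¬(2*y < -5)) → ((2*tot ≤ 2 → (tot < 2*p + 2*z + 2 ∧ tot ≠ 11)) ∧ ((¬(2*tot ≤ 2)) → (2*p + 2*y + 4*z > 2 ∧ tot ≠ 11)))).
Check whether (2*y < -5 → (tot < 2*z + 5 ∧ tot ≠ 11)) ∧ ((¬(2*y < -5)) → ((2*tot ≤ 2 → (tot < 2*z + 6 ∧ tot ≠ 11)) ∧ ((¬(2*tot ≤ 2)) → (2*y + 4*z > -2 ∧ tot ≠ 11)))) ∧ p = 2 implies it.
Every state satisfying the precondition satisfies the weakest precondition: the implication holds.
Answer: valid


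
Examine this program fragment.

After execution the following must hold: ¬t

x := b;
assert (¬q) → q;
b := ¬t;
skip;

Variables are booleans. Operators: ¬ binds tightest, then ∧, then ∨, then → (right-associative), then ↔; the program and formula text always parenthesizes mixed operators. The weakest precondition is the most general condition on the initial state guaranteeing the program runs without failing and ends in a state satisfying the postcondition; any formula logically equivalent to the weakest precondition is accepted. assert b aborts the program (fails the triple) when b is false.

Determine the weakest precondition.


Working backward. After the program, ¬t must hold.
Before skip: ¬t
Before b := ¬t: ¬t
Before assert (¬q) → q: ((¬q) → q) ∧ (¬t)
Before x := b: ((¬q) → q) ∧ (¬t)
Answer: WP = ((¬q) → q) ∧ (¬t)


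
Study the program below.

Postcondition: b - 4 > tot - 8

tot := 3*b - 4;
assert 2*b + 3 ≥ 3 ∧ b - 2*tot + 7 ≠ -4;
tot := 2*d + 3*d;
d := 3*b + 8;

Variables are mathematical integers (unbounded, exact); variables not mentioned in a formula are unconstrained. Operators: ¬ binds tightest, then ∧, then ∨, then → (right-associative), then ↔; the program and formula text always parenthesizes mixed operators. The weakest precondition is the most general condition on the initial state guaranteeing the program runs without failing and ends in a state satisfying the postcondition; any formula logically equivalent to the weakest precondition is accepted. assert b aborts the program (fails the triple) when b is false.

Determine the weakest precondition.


Working backward. After the program, the postcondition b - 4 > tot - 8 must hold; in canonical form it is b > tot - 4.
Before d := 3*b + 8: b > tot - 4
Before tot := 2*d + 3*d: b > 5*d - 4
Before assert 2*b + 3 ≥ 3 ∧ b - 2*tot + 7 ≠ -4: 2*b ≥ 0 ∧ b ≠ 2*tot - 11 ∧ b > 5*d - 4
Before tot := 3*b - 4: 2*b ≥ 0 ∧ 5*b ≠ 19 ∧ b > 5*d - 4
Answer: WP = 2*b ≥ 0 ∧ 5*b ≠ 19 ∧ b > 5*d - 4


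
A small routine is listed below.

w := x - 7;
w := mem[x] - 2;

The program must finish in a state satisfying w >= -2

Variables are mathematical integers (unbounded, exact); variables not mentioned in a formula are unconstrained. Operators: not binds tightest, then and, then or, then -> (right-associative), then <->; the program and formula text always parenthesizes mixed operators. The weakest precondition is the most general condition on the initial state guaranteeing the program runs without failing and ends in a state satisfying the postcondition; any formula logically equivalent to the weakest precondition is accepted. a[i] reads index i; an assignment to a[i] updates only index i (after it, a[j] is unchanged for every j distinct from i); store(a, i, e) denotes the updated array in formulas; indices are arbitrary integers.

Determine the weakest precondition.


Working backward. After the program, w >= -2 must hold.
Before w := mem[x] - 2: mem[x] >= 0
Before w := x - 7: mem[x] >= 0
Answer: WP = mem[x] >= 0


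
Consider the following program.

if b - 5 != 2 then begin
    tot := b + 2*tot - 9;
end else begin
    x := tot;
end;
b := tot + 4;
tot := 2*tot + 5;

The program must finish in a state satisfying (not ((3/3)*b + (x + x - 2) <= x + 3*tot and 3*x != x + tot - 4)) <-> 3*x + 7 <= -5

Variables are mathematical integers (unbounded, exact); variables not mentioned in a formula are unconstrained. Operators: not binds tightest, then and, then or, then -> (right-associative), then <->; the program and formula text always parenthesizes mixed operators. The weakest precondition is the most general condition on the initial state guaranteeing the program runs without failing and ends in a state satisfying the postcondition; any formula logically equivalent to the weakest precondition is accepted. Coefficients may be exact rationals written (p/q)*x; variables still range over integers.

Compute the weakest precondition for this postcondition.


Working backward. After the program, the postcondition (not ((3/3)*b + (x + x - 2) <= x + 3*tot and 3*x != x + tot - 4)) <-> 3*x + 7 <= -5 must hold; in canonical form it is (not (b + x <= 3*tot + 2 and 2*x != tot - 4)) <-> 3*x <= -12.
Before tot := 2*tot + 5: (not (b + x <= 6*tot + 17 and 2*x != 2*tot + 1)) <-> 3*x <= -12
Before b := tot + 4: (not (x <= 5*tot + 13 and 2*x != 2*tot + 1)) <-> 3*x <= -12
Then branch requires (not (x <= 5*b + 10*tot - 32 and 2*x != 2*b + 4*tot - 17)) <-> 3*x <= -12; else branch requires (not (4*tot >= -13)) <-> 3*tot <= -12.
Before the if: (b != 7 -> ((not (x <= 5*b + 10*tot - 32 and 2*x != 2*b + 4*tot - 17)) <-> 3*x <= -12)) and ((not (b != 7)) -> ((not (4*tot >= -13)) <-> 3*tot <= -12))
Answer: WP = (b != 7 -> ((not (x <= 5*b + 10*tot - 32 and 2*x != 2*b + 4*tot - 17)) <-> 3*x <= -12)) and ((not (b != 7)) -> ((not (4*tot >= -13)) <-> 3*tot <= -12))


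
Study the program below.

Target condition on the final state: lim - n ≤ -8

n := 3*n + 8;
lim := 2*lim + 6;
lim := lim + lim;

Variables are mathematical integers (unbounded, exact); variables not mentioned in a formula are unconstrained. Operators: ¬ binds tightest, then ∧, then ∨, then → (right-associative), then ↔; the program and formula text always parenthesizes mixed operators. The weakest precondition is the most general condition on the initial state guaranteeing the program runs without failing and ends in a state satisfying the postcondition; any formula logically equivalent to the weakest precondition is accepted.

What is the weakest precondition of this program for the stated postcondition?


Working backward. After the program, the postcondition lim - n ≤ -8 must hold; in canonical form it is lim ≤ n - 8.
Before lim := lim + lim: 2*lim ≤ n - 8
Before lim := 2*lim + 6: 4*lim ≤ n - 20
Before n := 3*n + 8: 4*lim ≤ 3*n - 12
Answer: WP = 4*lim ≤ 3*n - 12


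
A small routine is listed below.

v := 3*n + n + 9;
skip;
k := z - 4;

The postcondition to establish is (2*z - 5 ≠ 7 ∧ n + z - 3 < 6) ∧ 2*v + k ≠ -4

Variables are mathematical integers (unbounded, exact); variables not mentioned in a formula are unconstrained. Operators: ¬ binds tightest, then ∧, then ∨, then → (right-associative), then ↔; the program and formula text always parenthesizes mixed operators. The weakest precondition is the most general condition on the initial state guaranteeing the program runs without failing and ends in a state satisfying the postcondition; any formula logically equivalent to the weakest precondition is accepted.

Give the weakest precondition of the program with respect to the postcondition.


Working backward. After the program, the postcondition (2*z - 5 ≠ 7 ∧ n + z - 3 < 6) ∧ 2*v + k ≠ -4 must hold; in canonical form it is 2*z ≠ 12 ∧ n + z < 9 ∧ k + 2*v ≠ -4.
Before k := z - 4: 2*z ≠ 12 ∧ n + z < 9 ∧ 2*v + z ≠ 0
Before skip: 2*z ≠ 12 ∧ n + z < 9 ∧ 2*v + z ≠ 0
Before v := 3*n + n + 9: 2*z ≠ 12 ∧ n + z < 9 ∧ 8*n + z ≠ -18
Answer: WP = 2*z ≠ 12 ∧ n + z < 9 ∧ 8*n + z ≠ -18


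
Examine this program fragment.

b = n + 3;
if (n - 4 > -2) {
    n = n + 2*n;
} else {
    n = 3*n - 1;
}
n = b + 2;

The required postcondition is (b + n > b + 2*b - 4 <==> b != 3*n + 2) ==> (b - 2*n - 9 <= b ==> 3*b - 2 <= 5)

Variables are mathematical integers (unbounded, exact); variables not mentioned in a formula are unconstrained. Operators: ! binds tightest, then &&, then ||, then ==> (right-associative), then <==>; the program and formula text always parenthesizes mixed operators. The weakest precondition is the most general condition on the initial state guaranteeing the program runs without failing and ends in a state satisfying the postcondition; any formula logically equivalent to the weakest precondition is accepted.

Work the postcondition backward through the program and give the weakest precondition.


Working backward. After the program, the postcondition (b + n > b + 2*b - 4 <==> b != 3*n + 2) ==> (b - 2*n - 9 <= b ==> 3*b - 2 <= 5) must hold; in canonical form it is (n > 2*b - 4 <==> b != 3*n + 2) ==> (2*n >= -9 ==> 3*b <= 7).
Before n := b + 2: (b < 6 <==> 2*b != -8) ==> (2*b >= -13 ==> 3*b <= 7)
Then branch requires (b < 6 <==> 2*b != -8) ==> (2*b >= -13 ==> 3*b <= 7); else branch requires (b < 6 <==> 2*b != -8) ==> (2*b >= -13 ==> 3*b <= 7).
Before the if: (n > 2 ==> ((b < 6 <==> 2*b != -8) ==> (2*b >= -13 ==> 3*b <= 7))) && ((!(n > 2)) ==> ((b < 6 <==> 2*b != -8) ==> (2*b >= -13 ==> 3*b <= 7)))
Before b := n + 3: (n > 2 ==> ((n < 3 <==> 2*n != -14) ==> (2*n >= -19 ==> 3*n <= -2))) && ((!(n > 2)) ==> ((n < 3 <==> 2*n != -14) ==> (2*n >= -19 ==> 3*n <= -2)))
Answer: WP = (n > 2 ==> ((n < 3 <==> 2*n != -14) ==> (2*n >= -19 ==> 3*n <= -2))) && ((!(n > 2)) ==> ((n < 3 <==> 2*n != -14) ==> (2*n >= -19 ==> 3*n <= -2)))
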